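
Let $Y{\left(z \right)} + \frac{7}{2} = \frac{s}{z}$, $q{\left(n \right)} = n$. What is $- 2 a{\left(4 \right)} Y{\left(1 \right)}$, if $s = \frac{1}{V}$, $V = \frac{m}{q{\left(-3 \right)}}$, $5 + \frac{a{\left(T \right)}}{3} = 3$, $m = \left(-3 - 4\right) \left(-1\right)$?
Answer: $- \frac{330}{7} \approx -47.143$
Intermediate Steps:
$m = 7$ ($m = \left(-7\right) \left(-1\right) = 7$)
$a{\left(T \right)} = -6$ ($a{\left(T \right)} = -15 + 3 \cdot 3 = -15 + 9 = -6$)
$V = - \frac{7}{3}$ ($V = \frac{7}{-3} = 7 \left(- \frac{1}{3}\right) = - \frac{7}{3} \approx -2.3333$)
$s = - \frac{3}{7}$ ($s = \frac{1}{- \frac{7}{3}} = - \frac{3}{7} \approx -0.42857$)
$Y{\left(z \right)} = - \frac{7}{2} - \frac{3}{7 z}$
$- 2 a{\left(4 \right)} Y{\left(1 \right)} = \left(-2\right) \left(-6\right) \frac{-6 - 49}{14 \cdot 1} = 12 \cdot \frac{1}{14} \cdot 1 \left(-6 - 49\right) = 12 \cdot \frac{1}{14} \cdot 1 \left(-55\right) = 12 \left(- \frac{55}{14}\right) = - \frac{330}{7}$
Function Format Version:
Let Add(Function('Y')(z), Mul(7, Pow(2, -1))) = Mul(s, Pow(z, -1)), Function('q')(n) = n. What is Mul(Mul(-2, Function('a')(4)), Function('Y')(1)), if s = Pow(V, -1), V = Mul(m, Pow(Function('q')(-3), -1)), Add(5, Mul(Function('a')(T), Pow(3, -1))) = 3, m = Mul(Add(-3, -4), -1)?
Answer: Rational(-330, 7) ≈ -47.143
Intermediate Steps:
m = 7 (m = Mul(-7, -1) = 7)
Function('a')(T) = -6 (Function('a')(T) = Add(-15, Mul(3, 3)) = Add(-15, 9) = -6)
V = Rational(-7, 3) (V = Mul(7, Pow(-3, -1)) = Mul(7, Rational(-1, 3)) = Rational(-7, 3) ≈ -2.3333)
s = Rational(-3, 7) (s = Pow(Rational(-7, 3), -1) = Rational(-3, 7) ≈ -0.42857)
Function('Y')(z) = Add(Rational(-7, 2), Mul(Rational(-3, 7), Pow(z, -1)))
Mul(Mul(-2, Function('a')(4)), Function('Y')(1)) = Mul(Mul(-2, -6), Mul(Rational(1, 14), Pow(1, -1), Add(-6, Mul(-49, 1)))) = Mul(12, Mul(Rational(1, 14), 1, Add(-6, -49))) = Mul(12, Mul(Rational(1, 14), 1, -55)) = Mul(12, Rational(-55, 14)) = Rational(-330, 7)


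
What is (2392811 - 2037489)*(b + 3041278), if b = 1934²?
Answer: 2409663756148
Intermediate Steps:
b = 3740356
(2392811 - 2037489)*(b + 3041278) = (2392811 - 2037489)*(3740356 + 3041278) = 355322*6781634 = 2409663756148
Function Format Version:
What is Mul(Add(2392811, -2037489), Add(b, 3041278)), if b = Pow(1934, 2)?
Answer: 2409663756148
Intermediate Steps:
b = 3740356
Mul(Add(2392811, -2037489), Add(b, 3041278)) = Mul(Add(2392811, -2037489), Add(3740356, 3041278)) = Mul(355322, 6781634) = 2409663756148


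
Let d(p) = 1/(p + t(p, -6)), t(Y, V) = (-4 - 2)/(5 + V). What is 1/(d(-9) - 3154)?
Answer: -3/9463 ≈ -0.00031702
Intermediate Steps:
t(Y, V) = -6/(5 + V)
d(p) = 1/(6 + p) (d(p) = 1/(p - 6/(5 - 6)) = 1/(p - 6/(-1)) = 1/(p - 6*(-1)) = 1/(p + 6) = 1/(6 + p))
1/(d(-9) - 3154) = 1/(1/(6 - 9) - 3154) = 1/(1/(-3) - 3154) = 1/(-1/3 - 3154) = 1/(-9463/3) = -3/9463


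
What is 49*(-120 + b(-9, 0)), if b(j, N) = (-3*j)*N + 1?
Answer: -5831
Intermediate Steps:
b(j, N) = 1 - 3*N*j (b(j, N) = -3*N*j + 1 = 1 - 3*N*j)
49*(-120 + b(-9, 0)) = 49*(-120 + (1 - 3*0*(-9))) = 49*(-120 + (1 + 0)) = 49*(-120 + 1) = 49*(-119) = -5831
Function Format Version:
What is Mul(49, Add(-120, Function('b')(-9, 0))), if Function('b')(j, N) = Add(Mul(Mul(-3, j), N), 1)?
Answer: -5831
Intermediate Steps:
Function('b')(j, N) = Add(1, Mul(-3, N, j)) (Function('b')(j, N) = Add(Mul(-3, N, j), 1) = Add(1, Mul(-3, N, j)))
Mul(49, Add(-120, Function('b')(-9, 0))) = Mul(49, Add(-120, Add(1, Mul(-3, 0, -9)))) = Mul(49, Add(-120, Add(1, 0))) = Mul(49, Add(-120, 1)) = Mul(49, -119) = -5831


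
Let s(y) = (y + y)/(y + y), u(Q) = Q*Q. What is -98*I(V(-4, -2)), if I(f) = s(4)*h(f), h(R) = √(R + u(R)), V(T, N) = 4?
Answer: -196*√5 ≈ -438.27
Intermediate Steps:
u(Q) = Q²
s(y) = 1 (s(y) = (2*y)/((2*y)) = (2*y)*(1/(2*y)) = 1)
h(R) = √(R + R²)
I(f) = √(f*(1 + f)) (I(f) = 1*√(f*(1 + f)) = √(f*(1 + f)))
-98*I(V(-4, -2)) = -98*2*√(1 + 4) = -98*2*√5 = -196*√5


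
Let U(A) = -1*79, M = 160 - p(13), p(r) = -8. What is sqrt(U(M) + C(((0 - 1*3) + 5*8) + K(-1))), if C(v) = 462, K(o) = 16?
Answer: sqrt(383) ≈ 19.570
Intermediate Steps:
M = 168 (M = 160 - 1*(-8) = 160 + 8 = 168)
U(A) = -79
sqrt(U(M) + C(((0 - 1*3) + 5*8) + K(-1))) = sqrt(-79 + 462) = sqrt(383)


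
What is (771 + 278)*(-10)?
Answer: -10490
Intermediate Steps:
(771 + 278)*(-10) = 1049*(-10) = -10490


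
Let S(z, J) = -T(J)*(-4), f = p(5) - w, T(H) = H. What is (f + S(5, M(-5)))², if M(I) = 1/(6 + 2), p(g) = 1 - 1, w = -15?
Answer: 961/4 ≈ 240.25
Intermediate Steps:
p(g) = 0
M(I) = ⅛ (M(I) = 1/8 = ⅛)
f = 15 (f = 0 - 1*(-15) = 0 + 15 = 15)
S(z, J) = 4*J (S(z, J) = -J*(-4) = 4*J)
(f + S(5, M(-5)))² = (15 + 4*(⅛))² = (15 + ½)² = (31/2)² = 961/4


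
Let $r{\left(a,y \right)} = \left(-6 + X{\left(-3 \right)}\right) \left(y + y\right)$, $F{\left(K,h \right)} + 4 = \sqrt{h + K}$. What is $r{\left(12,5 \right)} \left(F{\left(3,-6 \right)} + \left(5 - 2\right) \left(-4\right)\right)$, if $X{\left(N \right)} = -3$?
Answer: $1440 - 90 i \sqrt{3} \approx 1440.0 - 155.88 i$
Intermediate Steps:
$F{\left(K,h \right)} = -4 + \sqrt{K + h}$ ($F{\left(K,h \right)} = -4 + \sqrt{h + K} = -4 + \sqrt{K + h}$)
$r{\left(a,y \right)} = - 18 y$ ($r{\left(a,y \right)} = \left(-6 - 3\right) \left(y + y\right) = - 9 \cdot 2 y = - 18 y$)
$r{\left(12,5 \right)} \left(F{\left(3,-6 \right)} + \left(5 - 2\right) \left(-4\right)\right) = \left(-18\right) 5 \left(\left(-4 + \sqrt{3 - 6}\right) + \left(5 - 2\right) \left(-4\right)\right) = - 90 \left(\left(-4 + \sqrt{-3}\right) + 3 \left(-4\right)\right) = - 90 \left(\left(-4 + i \sqrt{3}\right) - 12\right) = - 90 \left(-16 + i \sqrt{3}\right) = 1440 - 90 i \sqrt{3}$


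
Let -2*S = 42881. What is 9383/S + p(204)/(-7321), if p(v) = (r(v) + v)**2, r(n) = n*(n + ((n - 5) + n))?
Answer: -659678740912030/313931801 ≈ -2.1013e+6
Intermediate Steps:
S = -42881/2 (S = -1/2*42881 = -42881/2 ≈ -21441.)
r(n) = n*(-5 + 3*n) (r(n) = n*(n + ((-5 + n) + n)) = n*(n + (-5 + 2*n)) = n*(-5 + 3*n))
p(v) = (v + v*(-5 + 3*v))**2 (p(v) = (v*(-5 + 3*v) + v)**2 = (v + v*(-5 + 3*v))**2)
9383/S + p(204)/(-7321) = 9383/(-42881/2) + (204**2*(-4 + 3*204)**2)/(-7321) = 9383*(-2/42881) + (41616*(-4 + 612)**2)*(-1/7321) = -18766/42881 + (41616*608**2)*(-1/7321) = -18766/42881 + (41616*369664)*(-1/7321) = -18766/42881 + 15383937024*(-1/7321) = -18766/42881 - 15383937024/7321 = -659678740912030/313931801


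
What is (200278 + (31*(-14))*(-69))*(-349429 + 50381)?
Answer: -68848026752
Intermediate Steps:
(200278 + (31*(-14))*(-69))*(-349429 + 50381) = (200278 - 434*(-69))*(-299048) = (200278 + 29946)*(-299048) = 230224*(-299048) = -68848026752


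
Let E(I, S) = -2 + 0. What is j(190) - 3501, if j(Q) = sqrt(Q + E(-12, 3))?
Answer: -3501 + 2*sqrt(47) ≈ -3487.3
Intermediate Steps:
E(I, S) = -2
j(Q) = sqrt(-2 + Q) (j(Q) = sqrt(Q - 2) = sqrt(-2 + Q))
j(190) - 3501 = sqrt(-2 + 190) - 3501 = sqrt(188) - 3501 = 2*sqrt(47) - 3501 = -3501 + 2*sqrt(47)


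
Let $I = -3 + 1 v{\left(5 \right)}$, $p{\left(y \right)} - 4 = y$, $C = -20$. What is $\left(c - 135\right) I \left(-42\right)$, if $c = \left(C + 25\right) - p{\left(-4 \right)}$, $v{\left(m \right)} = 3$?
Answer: $0$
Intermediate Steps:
$p{\left(y \right)} = 4 + y$
$c = 5$ ($c = \left(-20 + 25\right) - \left(4 - 4\right) = 5 - 0 = 5 + 0 = 5$)
$I = 0$ ($I = -3 + 1 \cdot 3 = -3 + 3 = 0$)
$\left(c - 135\right) I \left(-42\right) = \left(5 - 135\right) 0 \left(-42\right) = \left(-130\right) 0 \left(-42\right) = 0 \left(-42\right) = 0$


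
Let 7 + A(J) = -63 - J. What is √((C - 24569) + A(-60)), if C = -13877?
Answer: 2*I*√9614 ≈ 196.1*I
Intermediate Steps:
A(J) = -70 - J (A(J) = -7 + (-63 - J) = -70 - J)
√((C - 24569) + A(-60)) = √((-13877 - 24569) + (-70 - 1*(-60))) = √(-38446 + (-70 + 60)) = √(-38446 - 10) = √(-38456) = 2*I*√9614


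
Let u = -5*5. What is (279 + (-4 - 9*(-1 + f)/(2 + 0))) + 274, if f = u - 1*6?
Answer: 693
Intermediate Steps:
u = -25
f = -31 (f = -25 - 1*6 = -25 - 6 = -31)
(279 + (-4 - 9*(-1 + f)/(2 + 0))) + 274 = (279 + (-4 - 9*(-1 - 31)/(2 + 0))) + 274 = (279 + (-4 - (-288)/2)) + 274 = (279 + (-4 - 9*(-16))) + 274 = (279 + (-4 + 144)) + 274 = (279 + 140) + 274 = 419 + 274 = 693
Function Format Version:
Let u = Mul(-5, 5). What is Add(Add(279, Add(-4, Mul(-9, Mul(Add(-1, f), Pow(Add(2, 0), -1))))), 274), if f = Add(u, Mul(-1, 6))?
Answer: 693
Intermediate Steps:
u = -25
f = -31 (f = Add(-25, Mul(-1, 6)) = Add(-25, -6) = -31)
Add(Add(279, Add(-4, Mul(-9, Mul(Add(-1, f), Pow(Add(2, 0), -1))))), 274) = Add(Add(279, Add(-4, Mul(-9, Mul(Add(-1, -31), Pow(Add(2, 0), -1))))), 274) = Add(Add(279, Add(-4, Mul(-9, Mul(-32, Pow(2, -1))))), 274) = Add(Add(279, Add(-4, Mul(-9, Mul(-32, Rational(1, 2))))), 274) = Add(Add(279, Add(-4, Mul(-9, -16))), 274) = Add(Add(279, Add(-4, 144)), 274) = Add(Add(279, 140), 274) = Add(419, 274) = 693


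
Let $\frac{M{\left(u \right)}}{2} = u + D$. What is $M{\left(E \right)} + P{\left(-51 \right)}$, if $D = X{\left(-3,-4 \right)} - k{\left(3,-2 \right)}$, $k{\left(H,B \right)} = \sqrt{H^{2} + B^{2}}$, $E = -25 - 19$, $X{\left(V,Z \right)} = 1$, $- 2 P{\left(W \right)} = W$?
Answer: $- \frac{121}{2} - 2 \sqrt{13} \approx -67.711$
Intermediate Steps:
$P{\left(W \right)} = - \frac{W}{2}$
$E = -44$
$k{\left(H,B \right)} = \sqrt{B^{2} + H^{2}}$
$D = 1 - \sqrt{13}$ ($D = 1 - \sqrt{\left(-2\right)^{2} + 3^{2}} = 1 - \sqrt{4 + 9} = 1 - \sqrt{13} \approx -2.6056$)
$M{\left(u \right)} = 2 - 2 \sqrt{13} + 2 u$ ($M{\left(u \right)} = 2 \left(u + \left(1 - \sqrt{13}\right)\right) = 2 \left(1 + u - \sqrt{13}\right) = 2 - 2 \sqrt{13} + 2 u$)
$M{\left(E \right)} + P{\left(-51 \right)} = \left(2 - 2 \sqrt{13} + 2 \left(-44\right)\right) - - \frac{51}{2} = \left(2 - 2 \sqrt{13} - 88\right) + \frac{51}{2} = \left(-86 - 2 \sqrt{13}\right) + \frac{51}{2} = - \frac{121}{2} - 2 \sqrt{13}$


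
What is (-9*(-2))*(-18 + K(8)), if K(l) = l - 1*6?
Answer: -288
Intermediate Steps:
K(l) = -6 + l (K(l) = l - 6 = -6 + l)
(-9*(-2))*(-18 + K(8)) = (-9*(-2))*(-18 + (-6 + 8)) = 18*(-18 + 2) = 18*(-16) = -288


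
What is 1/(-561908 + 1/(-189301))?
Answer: -189301/106369746309 ≈ -1.7797e-6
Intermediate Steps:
1/(-561908 + 1/(-189301)) = 1/(-561908 - 1/189301) = 1/(-106369746309/189301) = -189301/106369746309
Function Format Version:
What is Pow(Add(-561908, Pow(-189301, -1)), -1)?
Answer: Rational(-189301, 106369746309) ≈ -1.7797e-6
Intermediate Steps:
Pow(Add(-561908, Pow(-189301, -1)), -1) = Pow(Add(-561908, Rational(-1, 189301)), -1) = Pow(Rational(-106369746309, 189301), -1) = Rational(-189301, 106369746309)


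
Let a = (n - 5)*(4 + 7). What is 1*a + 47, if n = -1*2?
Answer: -30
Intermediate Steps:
n = -2
a = -77 (a = (-2 - 5)*(4 + 7) = -7*11 = -77)
1*a + 47 = 1*(-77) + 47 = -77 + 47 = -30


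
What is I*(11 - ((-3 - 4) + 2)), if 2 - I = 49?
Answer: -752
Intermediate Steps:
I = -47 (I = 2 - 1*49 = 2 - 49 = -47)
I*(11 - ((-3 - 4) + 2)) = -47*(11 - ((-3 - 4) + 2)) = -47*(11 - (-7 + 2)) = -47*(11 - 1*(-5)) = -47*(11 + 5) = -47*16 = -752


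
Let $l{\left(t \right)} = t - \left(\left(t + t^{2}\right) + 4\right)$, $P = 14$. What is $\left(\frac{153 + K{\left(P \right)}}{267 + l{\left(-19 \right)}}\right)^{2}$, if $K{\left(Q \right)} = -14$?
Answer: $\frac{19321}{9604} \approx 2.0118$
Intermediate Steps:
$l{\left(t \right)} = -4 - t^{2}$ ($l{\left(t \right)} = t - \left(4 + t + t^{2}\right) = -4 - t^{2}$)
$\left(\frac{153 + K{\left(P \right)}}{267 + l{\left(-19 \right)}}\right)^{2} = \left(\frac{153 - 14}{267 - 365}\right)^{2} = \left(\frac{139}{267 - 365}\right)^{2} = \left(\frac{139}{-98}\right)^{2} = \left(139 \left(- \frac{1}{98}\right)\right)^{2} = \left(- \frac{139}{98}\right)^{2} = \frac{19321}{9604}$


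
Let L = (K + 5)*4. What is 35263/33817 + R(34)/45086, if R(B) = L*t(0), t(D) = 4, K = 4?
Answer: 797368633/762336631 ≈ 1.0460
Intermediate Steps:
L = 36 (L = (4 + 5)*4 = 9*4 = 36)
R(B) = 144 (R(B) = 36*4 = 144)
35263/33817 + R(34)/45086 = 35263/33817 + 144/45086 = 35263*(1/33817) + 144*(1/45086) = 35263/33817 + 72/22543 = 797368633/762336631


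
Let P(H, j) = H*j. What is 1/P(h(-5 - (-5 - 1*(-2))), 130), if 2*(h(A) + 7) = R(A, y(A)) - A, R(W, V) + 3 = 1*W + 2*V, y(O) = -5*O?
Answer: 1/195 ≈ 0.0051282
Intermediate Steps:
R(W, V) = -3 + W + 2*V (R(W, V) = -3 + (1*W + 2*V) = -3 + (W + 2*V) = -3 + W + 2*V)
h(A) = -17/2 - 5*A (h(A) = -7 + ((-3 + A + 2*(-5*A)) - A)/2 = -7 + ((-3 + A - 10*A) - A)/2 = -7 + ((-3 - 9*A) - A)/2 = -7 + (-3 - 10*A)/2 = -7 + (-3/2 - 5*A) = -17/2 - 5*A)
1/P(h(-5 - (-5 - 1*(-2))), 130) = 1/((-17/2 - 5*(-5 - (-5 - 1*(-2))))*130) = 1/((-17/2 - 5*(-5 - (-5 + 2)))*130) = 1/((-17/2 - 5*(-5 - 1*(-3)))*130) = 1/((-17/2 - 5*(-5 + 3))*130) = 1/((-17/2 - 5*(-2))*130) = 1/((-17/2 + 10)*130) = 1/((3/2)*130) = 1/195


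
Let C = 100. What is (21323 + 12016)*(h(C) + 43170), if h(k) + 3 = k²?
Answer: 1772534613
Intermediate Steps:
h(k) = -3 + k²
(21323 + 12016)*(h(C) + 43170) = (21323 + 12016)*((-3 + 100²) + 43170) = 33339*((-3 + 10000) + 43170) = 33339*(9997 + 43170) = 33339*53167 = 1772534613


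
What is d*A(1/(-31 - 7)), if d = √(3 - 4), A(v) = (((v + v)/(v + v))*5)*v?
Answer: -5*I/38 ≈ -0.13158*I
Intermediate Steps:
A(v) = 5*v (A(v) = (((2*v)/((2*v)))*5)*v = (((2*v)*(1/(2*v)))*5)*v = (1*5)*v = 5*v)
d = I (d = √(-1) = I ≈ 1.0*I)
d*A(1/(-31 - 7)) = I*(5/(-31 - 7)) = I*(5/(-38)) = I*(5*(-1/38)) = I*(-5/38) = -5*I/38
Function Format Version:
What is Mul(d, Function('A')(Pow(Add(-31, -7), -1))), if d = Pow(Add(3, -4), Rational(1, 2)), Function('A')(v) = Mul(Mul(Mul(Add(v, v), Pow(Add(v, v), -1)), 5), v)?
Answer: Mul(Rational(-5, 38), I) ≈ Mul(-0.13158, I)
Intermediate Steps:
Function('A')(v) = Mul(5, v) (Function('A')(v) = Mul(Mul(Mul(Mul(2, v), Pow(Mul(2, v), -1)), 5), v) = Mul(Mul(Mul(Mul(2, v), Mul(Rational(1, 2), Pow(v, -1))), 5), v) = Mul(Mul(1, 5), v) = Mul(5, v))
d = I (d = Pow(-1, Rational(1, 2)) = I ≈ Mul(1.0000, I))
Mul(d, Function('A')(Pow(Add(-31, -7), -1))) = Mul(I, Mul(5, Pow(Add(-31, -7), -1))) = Mul(I, Mul(5, Pow(-38, -1))) = Mul(I, Mul(5, Rational(-1, 38))) = Mul(I, Rational(-5, 38)) = Mul(Rational(-5, 38), I)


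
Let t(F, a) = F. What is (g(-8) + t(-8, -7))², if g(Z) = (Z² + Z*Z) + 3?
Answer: 15129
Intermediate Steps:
g(Z) = 3 + 2*Z² (g(Z) = (Z² + Z²) + 3 = 2*Z² + 3 = 3 + 2*Z²)
(g(-8) + t(-8, -7))² = ((3 + 2*(-8)²) - 8)² = ((3 + 2*64) - 8)² = ((3 + 128) - 8)² = (131 - 8)² = 123² = 15129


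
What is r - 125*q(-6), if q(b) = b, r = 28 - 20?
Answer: 758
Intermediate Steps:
r = 8
r - 125*q(-6) = 8 - 125*(-6) = 8 + 750 = 758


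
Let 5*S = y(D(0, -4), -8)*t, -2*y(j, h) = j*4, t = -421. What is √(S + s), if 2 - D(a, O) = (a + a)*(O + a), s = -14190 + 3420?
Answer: I*√260830/5 ≈ 102.14*I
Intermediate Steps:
s = -10770
D(a, O) = 2 - 2*a*(O + a) (D(a, O) = 2 - (a + a)*(O + a) = 2 - 2*a*(O + a))
y(j, h) = -2*j (y(j, h) = -j*4/2 = -2*j)
S = 1684/5 (S = (-2*(2 - 2*0² - 2*(-4)*0)*(-421))/5 = (-2*(2 - 2*0 + 0)*(-421))/5 = (-2*(2 + 0 + 0)*(-421))/5 = (-2*2*(-421))/5 = (-4*(-421))/5 = (⅕)*1684 = 1684/5 ≈ 336.80)
√(S + s) = √(1684/5 - 10770) = √(-52166/5) = I*√260830/5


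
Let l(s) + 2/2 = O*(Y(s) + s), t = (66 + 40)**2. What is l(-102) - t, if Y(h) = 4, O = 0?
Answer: -11237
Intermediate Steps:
t = 11236 (t = 106**2 = 11236)
l(s) = -1 (l(s) = -1 + 0*(4 + s) = -1 + 0 = -1)
l(-102) - t = -1 - 1*11236 = -1 - 11236 = -11237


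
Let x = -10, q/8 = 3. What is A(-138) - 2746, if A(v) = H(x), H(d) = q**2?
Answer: -2170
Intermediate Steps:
q = 24 (q = 8*3 = 24)
H(d) = 576 (H(d) = 24**2 = 576)
A(v) = 576
A(-138) - 2746 = 576 - 2746 = -2170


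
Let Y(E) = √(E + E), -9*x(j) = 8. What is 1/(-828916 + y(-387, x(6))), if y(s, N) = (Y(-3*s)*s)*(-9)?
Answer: -414458/329466440999 - 10449*√258/658932881998 ≈ -1.5127e-6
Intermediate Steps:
x(j) = -8/9 (x(j) = -⅑*8 = -8/9)
Y(E) = √2*√E (Y(E) = √(2*E) = √2*√E)
y(s, N) = -9*s*√6*√(-s) (y(s, N) = ((√2*√(-3*s))*s)*(-9) = ((√2*(√3*√(-s)))*s)*(-9) = ((√6*√(-s))*s)*(-9) = (s*√6*√(-s))*(-9) = -9*s*√6*√(-s))
1/(-828916 + y(-387, x(6))) = 1/(-828916 + 9*√6*(-1*(-387))^(3/2)) = 1/(-828916 + 9*√6*387^(3/2)) = 1/(-828916 + 9*√6*(1161*√43)) = 1/(-828916 + 10449*√258)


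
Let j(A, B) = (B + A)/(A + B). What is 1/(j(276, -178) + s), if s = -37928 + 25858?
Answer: -1/12069 ≈ -8.2857e-5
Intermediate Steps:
j(A, B) = 1 (j(A, B) = (A + B)/(A + B) = 1)
s = -12070
1/(j(276, -178) + s) = 1/(1 - 12070) = 1/(-12069) = -1/12069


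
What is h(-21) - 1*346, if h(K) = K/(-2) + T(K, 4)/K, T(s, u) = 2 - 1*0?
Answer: -14095/42 ≈ -335.60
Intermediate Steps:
T(s, u) = 2 (T(s, u) = 2 + 0 = 2)
h(K) = 2/K - K/2 (h(K) = K/(-2) + 2/K = K*(-½) + 2/K = -K/2 + 2/K = 2/K - K/2)
h(-21) - 1*346 = (2/(-21) - ½*(-21)) - 1*346 = (2*(-1/21) + 21/2) - 346 = (-2/21 + 21/2) - 346 = 437/42 - 346 = -14095/42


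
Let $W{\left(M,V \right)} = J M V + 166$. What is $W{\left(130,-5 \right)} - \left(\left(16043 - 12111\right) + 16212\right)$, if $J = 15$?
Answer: $-29728$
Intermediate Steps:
$W{\left(M,V \right)} = 166 + 15 M V$ ($W{\left(M,V \right)} = 15 M V + 166 = 166 + 15 M V$)
$W{\left(130,-5 \right)} - \left(\left(16043 - 12111\right) + 16212\right) = \left(166 + 15 \cdot 130 \left(-5\right)\right) - \left(\left(16043 - 12111\right) + 16212\right) = \left(166 - 9750\right) - \left(3932 + 16212\right) = -9584 - 20144 = -29728$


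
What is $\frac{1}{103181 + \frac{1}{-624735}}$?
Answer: $\frac{624735}{64460782034} \approx 9.6917 \cdot 10^{-6}$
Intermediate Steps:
$\frac{1}{103181 + \frac{1}{-624735}} = \frac{1}{103181 - \frac{1}{624735}} = \frac{1}{\frac{64460782034}{624735}} = \frac{624735}{64460782034}$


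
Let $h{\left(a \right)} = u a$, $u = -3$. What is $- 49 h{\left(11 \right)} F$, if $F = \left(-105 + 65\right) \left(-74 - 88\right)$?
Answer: $10478160$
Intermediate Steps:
$F = 6480$ ($F = \left(-40\right) \left(-162\right) = 6480$)
$h{\left(a \right)} = - 3 a$
$- 49 h{\left(11 \right)} F = - 49 \left(\left(-3\right) 11\right) 6480 = \left(-49\right) \left(-33\right) 6480 = 1617 \cdot 6480 = 10478160$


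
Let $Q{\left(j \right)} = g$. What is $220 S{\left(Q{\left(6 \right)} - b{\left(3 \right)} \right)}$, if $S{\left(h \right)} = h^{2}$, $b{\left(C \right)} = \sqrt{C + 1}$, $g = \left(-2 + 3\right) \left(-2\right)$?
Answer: $3520$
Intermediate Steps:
$g = -2$ ($g = 1 \left(-2\right) = -2$)
$b{\left(C \right)} = \sqrt{1 + C}$
$Q{\left(j \right)} = -2$
$220 S{\left(Q{\left(6 \right)} - b{\left(3 \right)} \right)} = 220 \left(-2 - \sqrt{1 + 3}\right)^{2} = 220 \left(-2 - \sqrt{4}\right)^{2} = 220 \left(-2 - 2\right)^{2} = 220 \left(-4\right)^{2} = 220 \cdot 16 = 3520$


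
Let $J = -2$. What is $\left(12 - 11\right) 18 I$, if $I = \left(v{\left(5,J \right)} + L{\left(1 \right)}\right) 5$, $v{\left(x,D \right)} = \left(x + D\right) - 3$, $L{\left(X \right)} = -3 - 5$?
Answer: $-720$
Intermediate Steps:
$L{\left(X \right)} = -8$
$v{\left(x,D \right)} = -3 + D + x$ ($v{\left(x,D \right)} = \left(D + x\right) - 3 = -3 + D + x$)
$I = -40$ ($I = \left(\left(-3 - 2 + 5\right) - 8\right) 5 = \left(0 - 8\right) 5 = \left(-8\right) 5 = -40$)
$\left(12 - 11\right) 18 I = \left(12 - 11\right) 18 \left(-40\right) = 1 \cdot 18 \left(-40\right) = 18 \left(-40\right) = -720$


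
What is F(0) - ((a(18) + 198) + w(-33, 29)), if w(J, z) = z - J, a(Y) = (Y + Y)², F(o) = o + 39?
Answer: -1517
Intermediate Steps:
F(o) = 39 + o
a(Y) = 4*Y² (a(Y) = (2*Y)² = 4*Y²)
F(0) - ((a(18) + 198) + w(-33, 29)) = (39 + 0) - ((4*18² + 198) + (29 - 1*(-33))) = 39 - ((4*324 + 198) + (29 + 33)) = 39 - ((1296 + 198) + 62) = 39 - (1494 + 62) = 39 - 1*1556 = 39 - 1556 = -1517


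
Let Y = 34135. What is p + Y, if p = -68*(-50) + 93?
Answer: 37628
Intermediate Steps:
p = 3493 (p = 3400 + 93 = 3493)
p + Y = 3493 + 34135 = 37628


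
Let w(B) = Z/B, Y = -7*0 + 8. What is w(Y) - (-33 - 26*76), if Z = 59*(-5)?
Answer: 15777/8 ≈ 1972.1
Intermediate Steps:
Z = -295
Y = 8 (Y = 0 + 8 = 8)
w(B) = -295/B
w(Y) - (-33 - 26*76) = -295/8 - (-33 - 26*76) = -295*⅛ - (-33 - 1976) = -295/8 - 1*(-2009) = -295/8 + 2009 = 15777/8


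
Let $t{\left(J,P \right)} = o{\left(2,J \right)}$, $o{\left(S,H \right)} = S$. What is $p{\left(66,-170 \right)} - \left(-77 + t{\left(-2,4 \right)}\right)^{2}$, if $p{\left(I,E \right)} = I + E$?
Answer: $-5729$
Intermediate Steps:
$t{\left(J,P \right)} = 2$
$p{\left(I,E \right)} = E + I$
$p{\left(66,-170 \right)} - \left(-77 + t{\left(-2,4 \right)}\right)^{2} = \left(-170 + 66\right) - \left(-77 + 2\right)^{2} = -104 - \left(-75\right)^{2} = -104 - 5625 = -5729$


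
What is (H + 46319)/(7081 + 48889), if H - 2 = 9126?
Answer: 55447/55970 ≈ 0.99066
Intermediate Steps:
H = 9128 (H = 2 + 9126 = 9128)
(H + 46319)/(7081 + 48889) = (9128 + 46319)/(7081 + 48889) = 55447/55970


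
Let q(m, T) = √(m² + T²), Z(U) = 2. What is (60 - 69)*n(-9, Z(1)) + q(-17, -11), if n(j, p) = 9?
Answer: -81 + √410 ≈ -60.752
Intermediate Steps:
q(m, T) = √(T² + m²)
(60 - 69)*n(-9, Z(1)) + q(-17, -11) = (60 - 69)*9 + √((-11)² + (-17)²) = -9*9 + √(121 + 289) = -81 + √410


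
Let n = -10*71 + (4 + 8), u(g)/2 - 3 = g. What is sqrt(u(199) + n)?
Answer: 7*I*sqrt(6) ≈ 17.146*I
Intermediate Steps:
u(g) = 6 + 2*g
n = -698 (n = -710 + 12 = -698)
sqrt(u(199) + n) = sqrt((6 + 2*199) - 698) = sqrt((6 + 398) - 698) = sqrt(404 - 698) = sqrt(-294) = 7*I*sqrt(6)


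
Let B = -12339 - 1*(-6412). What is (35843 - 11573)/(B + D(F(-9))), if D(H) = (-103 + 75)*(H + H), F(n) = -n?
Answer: -24270/6431 ≈ -3.7739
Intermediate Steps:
B = -5927 (B = -12339 + 6412 = -5927)
D(H) = -56*H
(35843 - 11573)/(B + D(F(-9))) = (35843 - 11573)/(-5927 - (-56)*(-9)) = 24270/(-5927 - 56*9) = 24270/(-5927 - 504) = 24270/(-6431) = 24270*(-1/6431) = -24270/6431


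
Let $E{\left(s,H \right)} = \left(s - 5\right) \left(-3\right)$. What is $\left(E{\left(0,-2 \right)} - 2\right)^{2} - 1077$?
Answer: $-908$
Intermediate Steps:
$E{\left(s,H \right)} = 15 - 3 s$ ($E{\left(s,H \right)} = \left(s - 5\right) \left(-3\right) = \left(-5 + s\right) \left(-3\right) = 15 - 3 s$)
$\left(E{\left(0,-2 \right)} - 2\right)^{2} - 1077 = \left(\left(15 - 0\right) - 2\right)^{2} - 1077 = \left(\left(15 + 0\right) - 2\right)^{2} - 1077 = \left(15 - 2\right)^{2} - 1077 = 13^{2} - 1077 = 169 - 1077 = -908$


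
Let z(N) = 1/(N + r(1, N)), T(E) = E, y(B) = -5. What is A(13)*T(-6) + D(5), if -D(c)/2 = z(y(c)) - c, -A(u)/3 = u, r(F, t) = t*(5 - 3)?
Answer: 3662/15 ≈ 244.13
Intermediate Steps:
r(F, t) = 2*t (r(F, t) = t*2 = 2*t)
A(u) = -3*u
z(N) = 1/(3*N) (z(N) = 1/(N + 2*N) = 1/(3*N))
D(c) = 2/15 + 2*c (D(c) = -2*((⅓)/(-5) - c) = -2*((⅓)*(-⅕) - c) = -2*(-1/15 - c) = 2/15 + 2*c)
A(13)*T(-6) + D(5) = -3*13*(-6) + (2/15 + 2*5) = -39*(-6) + (2/15 + 10) = 234 + 152/15 = 3662/15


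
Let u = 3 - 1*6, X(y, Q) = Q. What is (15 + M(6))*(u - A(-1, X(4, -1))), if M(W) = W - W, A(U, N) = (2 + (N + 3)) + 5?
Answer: -180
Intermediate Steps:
u = -3 (u = 3 - 6 = -3)
A(U, N) = 10 + N (A(U, N) = (2 + (3 + N)) + 5 = (5 + N) + 5 = 10 + N)
M(W) = 0
(15 + M(6))*(u - A(-1, X(4, -1))) = (15 + 0)*(-3 - (10 - 1)) = 15*(-3 - 1*9) = 15*(-3 - 9) = 15*(-12) = -180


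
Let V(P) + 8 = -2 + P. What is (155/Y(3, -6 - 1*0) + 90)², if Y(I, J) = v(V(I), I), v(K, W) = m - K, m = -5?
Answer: 112225/4 ≈ 28056.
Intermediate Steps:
V(P) = -10 + P (V(P) = -8 + (-2 + P) = -10 + P)
v(K, W) = -5 - K
Y(I, J) = 5 - I (Y(I, J) = -5 - (-10 + I) = -5 + (10 - I) = 5 - I)
(155/Y(3, -6 - 1*0) + 90)² = (155/(5 - 1*3) + 90)² = (155/(5 - 3) + 90)² = (155/2 + 90)² = (335/2)² = 112225/4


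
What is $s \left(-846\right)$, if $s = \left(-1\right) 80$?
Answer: $67680$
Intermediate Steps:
$s = -80$
$s \left(-846\right) = \left(-80\right) \left(-846\right) = 67680$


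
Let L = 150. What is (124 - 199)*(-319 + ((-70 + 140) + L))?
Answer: 7425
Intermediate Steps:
(124 - 199)*(-319 + ((-70 + 140) + L)) = (124 - 199)*(-319 + ((-70 + 140) + 150)) = -75*(-319 + (70 + 150)) = -75*(-319 + 220) = -75*(-99) = 7425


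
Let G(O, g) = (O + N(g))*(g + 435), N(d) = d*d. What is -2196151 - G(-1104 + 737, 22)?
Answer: -2249620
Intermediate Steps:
N(d) = d**2
G(O, g) = (435 + g)*(O + g**2) (G(O, g) = (O + g**2)*(g + 435) = (O + g**2)*(435 + g) = (435 + g)*(O + g**2))
-2196151 - G(-1104 + 737, 22) = -2196151 - (22**3 + 435*(-1104 + 737) + 435*22**2 + (-1104 + 737)*22) = -2196151 - (10648 + 435*(-367) + 435*484 - 367*22) = -2196151 - (10648 - 159645 + 210540 - 8074) = -2196151 - 1*53469 = -2196151 - 53469 = -2249620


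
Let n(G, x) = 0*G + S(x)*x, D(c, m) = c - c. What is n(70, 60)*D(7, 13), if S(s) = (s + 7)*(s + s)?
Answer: 0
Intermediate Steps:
D(c, m) = 0
S(s) = 2*s*(7 + s) (S(s) = (7 + s)*(2*s) = 2*s*(7 + s))
n(G, x) = 2*x²*(7 + x) (n(G, x) = 0*G + (2*x*(7 + x))*x = 0 + 2*x²*(7 + x) = 2*x²*(7 + x))
n(70, 60)*D(7, 13) = (2*60²*(7 + 60))*0 = (2*3600*67)*0 = 482400*0 = 0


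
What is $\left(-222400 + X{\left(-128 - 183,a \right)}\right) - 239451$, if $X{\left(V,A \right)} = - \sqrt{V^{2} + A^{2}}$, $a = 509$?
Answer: $-461851 - \sqrt{355802} \approx -4.6245 \cdot 10^{5}$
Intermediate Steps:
$X{\left(V,A \right)} = - \sqrt{A^{2} + V^{2}}$
$\left(-222400 + X{\left(-128 - 183,a \right)}\right) - 239451 = \left(-222400 - \sqrt{509^{2} + \left(-128 - 183\right)^{2}}\right) - 239451 = \left(-222400 - \sqrt{259081 + \left(-311\right)^{2}}\right) - 239451 = \left(-222400 - \sqrt{259081 + 96721}\right) - 239451 = \left(-222400 - \sqrt{355802}\right) - 239451 = -461851 - \sqrt{355802}$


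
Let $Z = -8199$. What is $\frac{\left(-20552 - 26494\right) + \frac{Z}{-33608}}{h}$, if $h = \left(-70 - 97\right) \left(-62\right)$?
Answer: $- \frac{1581113769}{347977232} \approx -4.5437$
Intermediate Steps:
$h = 10354$ ($h = \left(-167\right) \left(-62\right) = 10354$)
$\frac{\left(-20552 - 26494\right) + \frac{Z}{-33608}}{h} = \frac{\left(-20552 - 26494\right) - \frac{8199}{-33608}}{10354} = \left(-47046 - - \frac{8199}{33608}\right) \frac{1}{10354} = \left(-47046 + \frac{8199}{33608}\right) \frac{1}{10354} = \left(- \frac{1581113769}{33608}\right) \frac{1}{10354} = - \frac{1581113769}{347977232}$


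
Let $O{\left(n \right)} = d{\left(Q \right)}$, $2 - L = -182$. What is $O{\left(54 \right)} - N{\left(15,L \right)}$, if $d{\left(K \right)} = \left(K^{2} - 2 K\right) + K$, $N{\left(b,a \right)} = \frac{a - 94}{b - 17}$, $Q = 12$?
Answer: $177$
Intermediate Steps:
$L = 184$ ($L = 2 - -182 = 2 + 182 = 184$)
$N{\left(b,a \right)} = \frac{-94 + a}{-17 + b}$
$d{\left(K \right)} = K^{2} - K$
$O{\left(n \right)} = 132$ ($O{\left(n \right)} = 12 \left(-1 + 12\right) = 12 \cdot 11 = 132$)
$O{\left(54 \right)} - N{\left(15,L \right)} = 132 - \frac{-94 + 184}{-17 + 15} = 132 - \frac{1}{-2} \cdot 90 = 132 - \left(- \frac{1}{2}\right) 90 = 132 - -45 = 132 + 45 = 177$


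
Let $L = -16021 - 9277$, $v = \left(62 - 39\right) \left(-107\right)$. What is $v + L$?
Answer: $-27759$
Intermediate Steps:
$v = -2461$ ($v = 23 \left(-107\right) = -2461$)
$L = -25298$ ($L = -16021 - 9277 = -25298$)
$v + L = -2461 - 25298 = -27759$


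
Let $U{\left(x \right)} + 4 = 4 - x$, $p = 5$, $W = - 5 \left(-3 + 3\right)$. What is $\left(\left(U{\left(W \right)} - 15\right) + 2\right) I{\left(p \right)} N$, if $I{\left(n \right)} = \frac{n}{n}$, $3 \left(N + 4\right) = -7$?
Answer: $\frac{247}{3} \approx 82.333$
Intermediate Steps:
$N = - \frac{19}{3}$ ($N = -4 + \frac{1}{3} \left(-7\right) = -4 - \frac{7}{3} = - \frac{19}{3} \approx -6.3333$)
$W = 0$ ($W = \left(-5\right) 0 = 0$)
$U{\left(x \right)} = - x$ ($U{\left(x \right)} = -4 - \left(-4 + x\right) = - x$)
$I{\left(n \right)} = 1$
$\left(\left(U{\left(W \right)} - 15\right) + 2\right) I{\left(p \right)} N = \left(\left(\left(-1\right) 0 - 15\right) + 2\right) 1 \left(- \frac{19}{3}\right) = \left(\left(0 - 15\right) + 2\right) 1 \left(- \frac{19}{3}\right) = \left(-15 + 2\right) 1 \left(- \frac{19}{3}\right) = \left(-13\right) 1 \left(- \frac{19}{3}\right) = \left(-13\right) \left(- \frac{19}{3}\right) = \frac{247}{3}$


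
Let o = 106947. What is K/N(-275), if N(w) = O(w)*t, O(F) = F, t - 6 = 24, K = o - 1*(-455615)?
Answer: -25571/375 ≈ -68.189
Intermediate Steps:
K = 562562 (K = 106947 - 1*(-455615) = 106947 + 455615 = 562562)
t = 30 (t = 6 + 24 = 30)
N(w) = 30*w (N(w) = w*30 = 30*w)
K/N(-275) = 562562/((30*(-275))) = 562562/(-8250) = 562562*(-1/8250) = -25571/375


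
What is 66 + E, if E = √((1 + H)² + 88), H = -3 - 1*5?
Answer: 66 + √137 ≈ 77.705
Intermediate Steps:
H = -8 (H = -3 - 5 = -8)
E = √137 (E = √((1 - 8)² + 88) = √((-7)² + 88) = √(49 + 88) = √137 ≈ 11.705)
66 + E = 66 + √137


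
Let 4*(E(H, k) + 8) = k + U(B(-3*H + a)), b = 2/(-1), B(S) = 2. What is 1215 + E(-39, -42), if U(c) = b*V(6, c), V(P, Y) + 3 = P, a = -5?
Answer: 1195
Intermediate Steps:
V(P, Y) = -3 + P
b = -2 (b = 2*(-1) = -2)
U(c) = -6 (U(c) = -2*(-3 + 6) = -2*3 = -6)
E(H, k) = -19/2 + k/4 (E(H, k) = -8 + (k - 6)/4 = -8 + (-6 + k)/4 = -8 + (-3/2 + k/4) = -19/2 + k/4)
1215 + E(-39, -42) = 1215 + (-19/2 + (¼)*(-42)) = 1215 + (-19/2 - 21/2) = 1215 - 20 = 1195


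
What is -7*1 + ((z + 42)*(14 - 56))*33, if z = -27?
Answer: -20797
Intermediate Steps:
-7*1 + ((z + 42)*(14 - 56))*33 = -7*1 + ((-27 + 42)*(14 - 56))*33 = -7 + (15*(-42))*33 = -7 - 630*33 = -7 - 20790 = -20797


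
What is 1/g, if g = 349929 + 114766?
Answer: 1/464695 ≈ 2.1519e-6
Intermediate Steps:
g = 464695
1/g = 1/464695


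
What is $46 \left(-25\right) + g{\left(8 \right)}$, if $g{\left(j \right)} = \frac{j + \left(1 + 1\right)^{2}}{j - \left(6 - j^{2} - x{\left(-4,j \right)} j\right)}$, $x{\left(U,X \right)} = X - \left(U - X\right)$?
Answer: $- \frac{129944}{113} \approx -1149.9$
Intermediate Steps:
$x{\left(U,X \right)} = - U + 2 X$
$g{\left(j \right)} = \frac{4 + j}{-6 + j + j^{2} + j \left(4 + 2 j\right)}$ ($g{\left(j \right)} = \frac{j + \left(1 + 1\right)^{2}}{j - \left(6 - j^{2} - \left(\left(-1\right) \left(-4\right) + 2 j\right) j\right)} = \frac{j + 2^{2}}{j - \left(6 - j^{2} - \left(4 + 2 j\right) j\right)} = \frac{j + 4}{j - \left(6 - j^{2} - j \left(4 + 2 j\right)\right)} = \frac{4 + j}{j + \left(-6 + j^{2} + j \left(4 + 2 j\right)\right)} = \frac{4 + j}{-6 + j + j^{2} + j \left(4 + 2 j\right)}$)
$46 \left(-25\right) + g{\left(8 \right)} = 46 \left(-25\right) + \frac{4 + 8}{-6 + 3 \cdot 8^{2} + 5 \cdot 8} = -1150 + \frac{1}{-6 + 3 \cdot 64 + 40} \cdot 12 = -1150 + \frac{1}{-6 + 192 + 40} \cdot 12 = -1150 + \frac{1}{226} \cdot 12 = -1150 + \frac{6}{113} = - \frac{129944}{113}$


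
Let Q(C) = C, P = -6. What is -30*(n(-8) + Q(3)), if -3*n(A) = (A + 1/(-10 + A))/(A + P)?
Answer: -10615/126 ≈ -84.246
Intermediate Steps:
n(A) = -(A + 1/(-10 + A))/(3*(-6 + A)) (n(A) = -(A + 1/(-10 + A))/(3*(A - 6)) = -(A + 1/(-10 + A))/(3*(-6 + A)))
-30*(n(-8) + Q(3)) = -30*((-1 - 1*(-8)² + 10*(-8))/(3*(60 + (-8)² - 16*(-8))) + 3) = -30*((-1 - 1*64 - 80)/(3*(60 + 64 + 128)) + 3) = -30*((⅓)*(-1 - 64 - 80)/252 + 3) = -30*((⅓)*(1/252)*(-145) + 3) = -30*(-145/756 + 3) = -30*2123/756 = -10615/126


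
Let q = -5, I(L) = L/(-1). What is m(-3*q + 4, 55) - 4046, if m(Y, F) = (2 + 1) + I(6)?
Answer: -4049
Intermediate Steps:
I(L) = -L (I(L) = L*(-1) = -L)
m(Y, F) = -3 (m(Y, F) = (2 + 1) - 1*6 = 3 - 6 = -3)
m(-3*q + 4, 55) - 4046 = -3 - 4046 = -4049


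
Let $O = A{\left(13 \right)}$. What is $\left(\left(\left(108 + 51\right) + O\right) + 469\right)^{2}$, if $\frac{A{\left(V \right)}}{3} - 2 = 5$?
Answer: $421201$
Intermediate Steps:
$A{\left(V \right)} = 21$ ($A{\left(V \right)} = 6 + 3 \cdot 5 = 6 + 15 = 21$)
$O = 21$
$\left(\left(\left(108 + 51\right) + O\right) + 469\right)^{2} = \left(\left(\left(108 + 51\right) + 21\right) + 469\right)^{2} = \left(\left(159 + 21\right) + 469\right)^{2} = \left(180 + 469\right)^{2} = 649^{2} = 421201$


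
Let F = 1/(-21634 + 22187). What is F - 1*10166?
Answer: -5621797/553 ≈ -10166.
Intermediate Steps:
F = 1/553 ≈ 0.0018083
F - 1*10166 = 1/553 - 1*10166 = 1/553 - 10166 = -5621797/553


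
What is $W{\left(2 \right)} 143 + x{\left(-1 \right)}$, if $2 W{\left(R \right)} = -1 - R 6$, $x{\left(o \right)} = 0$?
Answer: $- \frac{1859}{2} \approx -929.5$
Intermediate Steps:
$W{\left(R \right)} = - \frac{1}{2} - 3 R$ ($W{\left(R \right)} = \frac{-1 - R 6}{2} = \frac{-1 - 6 R}{2} = - \frac{1}{2} - 3 R$)
$W{\left(2 \right)} 143 + x{\left(-1 \right)} = \left(- \frac{1}{2} - 6\right) 143 + 0 = \left(- \frac{13}{2}\right) 143 + 0 = - \frac{1859}{2} + 0 = - \frac{1859}{2}$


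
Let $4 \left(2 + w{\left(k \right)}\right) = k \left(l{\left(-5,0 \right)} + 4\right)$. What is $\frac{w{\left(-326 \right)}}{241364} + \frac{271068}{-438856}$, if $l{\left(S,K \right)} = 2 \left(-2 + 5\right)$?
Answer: $- \frac{8223075263}{13240504948} \approx -0.62105$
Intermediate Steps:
$l{\left(S,K \right)} = 6$ ($l{\left(S,K \right)} = 2 \cdot 3 = 6$)
$w{\left(k \right)} = -2 + \frac{5 k}{2}$ ($w{\left(k \right)} = -2 + \frac{k \left(6 + 4\right)}{4} = -2 + \frac{k 10}{4} = -2 + \frac{10 k}{4} = -2 + \frac{5 k}{2}$)
$\frac{w{\left(-326 \right)}}{241364} + \frac{271068}{-438856} = \frac{-2 + \frac{5}{2} \left(-326\right)}{241364} + \frac{271068}{-438856} = \left(-2 - 815\right) \frac{1}{241364} + 271068 \left(- \frac{1}{438856}\right) = \left(-817\right) \frac{1}{241364} - \frac{67767}{109714} = - \frac{817}{241364} - \frac{67767}{109714} = - \frac{8223075263}{13240504948}$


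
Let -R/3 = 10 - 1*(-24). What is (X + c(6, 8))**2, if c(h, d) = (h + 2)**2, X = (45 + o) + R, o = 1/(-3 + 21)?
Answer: 16129/324 ≈ 49.781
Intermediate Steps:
o = 1/18 ≈ 0.055556
R = -102 (R = -3*(10 - 1*(-24)) = -3*(10 + 24) = -3*34 = -102)
X = -1025/18 (X = (45 + 1/18) - 102 = 811/18 - 102 = -1025/18 ≈ -56.944)
c(h, d) = (2 + h)**2
(X + c(6, 8))**2 = (-1025/18 + (2 + 6)**2)**2 = (-1025/18 + 8**2)**2 = (-1025/18 + 64)**2 = (127/18)**2 = 16129/324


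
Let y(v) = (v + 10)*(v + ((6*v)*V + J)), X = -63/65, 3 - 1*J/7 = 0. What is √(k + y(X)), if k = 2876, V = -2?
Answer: √13359146/65 ≈ 56.231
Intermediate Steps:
J = 21 (J = 21 - 7*0 = 21 + 0 = 21)
X = -63/65 (X = -63*1/65 = -63/65 ≈ -0.96923)
y(v) = (10 + v)*(21 - 11*v) (y(v) = (v + 10)*(v + ((6*v)*(-2) + 21)) = (10 + v)*(v + (-12*v + 21)) = (10 + v)*(v + (21 - 12*v)) = (10 + v)*(21 - 11*v))
√(k + y(X)) = √(2876 + (210 - 89*(-63/65) - 11*(-63/65)²)) = √(2876 + (210 + 5607/65 - 11*3969/4225)) = √(2876 + (210 + 5607/65 - 43659/4225)) = √(2876 + 1208046/4225) = √(13359146/4225) = √13359146/65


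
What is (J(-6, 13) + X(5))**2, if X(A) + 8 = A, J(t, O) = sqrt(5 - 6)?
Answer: (-3 + I)**2 ≈ 8.0 - 6.0*I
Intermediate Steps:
J(t, O) = I (J(t, O) = sqrt(-1) = I)
X(A) = -8 + A
(J(-6, 13) + X(5))**2 = (I + (-8 + 5))**2 = (I - 3)**2 = (-3 + I)**2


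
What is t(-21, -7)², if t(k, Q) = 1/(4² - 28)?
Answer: 1/144 ≈ 0.0069444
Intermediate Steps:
t(k, Q) = -1/12 (t(k, Q) = 1/(16 - 28) = 1/(-12) = -1/12)
t(-21, -7)² = (-1/12)² = 1/144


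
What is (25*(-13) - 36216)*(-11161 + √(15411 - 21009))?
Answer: 407834101 - 109623*I*√622 ≈ 4.0783e+8 - 2.734e+6*I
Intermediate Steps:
(25*(-13) - 36216)*(-11161 + √(15411 - 21009)) = (-325 - 36216)*(-11161 + √(-5598)) = -36541*(-11161 + 3*I*√622) = 407834101 - 109623*I*√622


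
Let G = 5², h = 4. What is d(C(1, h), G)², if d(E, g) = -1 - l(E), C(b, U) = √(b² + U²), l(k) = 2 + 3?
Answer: 36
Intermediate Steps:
l(k) = 5
G = 25
C(b, U) = √(U² + b²)
d(E, g) = -6 (d(E, g) = -1 - 1*5 = -1 - 5 = -6)
d(C(1, h), G)² = (-6)² = 36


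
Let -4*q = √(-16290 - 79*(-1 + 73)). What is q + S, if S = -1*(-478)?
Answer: 478 - 3*I*√2442/4 ≈ 478.0 - 37.062*I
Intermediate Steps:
S = 478
q = -3*I*√2442/4 (q = -√(-16290 - 79*(-1 + 73))/4 = -√(-16290 - 79*72)/4 = -√(-16290 - 5688)/4 = -3*I*√2442/4 ≈ -37.062*I)
q + S = -3*I*√2442/4 + 478 = 478 - 3*I*√2442/4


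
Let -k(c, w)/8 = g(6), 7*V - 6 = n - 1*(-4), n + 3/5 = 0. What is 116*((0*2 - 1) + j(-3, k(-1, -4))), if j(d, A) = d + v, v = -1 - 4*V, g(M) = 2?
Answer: -42108/35 ≈ -1203.1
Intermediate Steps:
n = -⅗ (n = -⅗ + 0 = -⅗ ≈ -0.60000)
V = 47/35 (V = 6/7 + (-⅗ - 1*(-4))/7 = 6/7 + (-⅗ + 4)/7 = 6/7 + (⅐)*(17/5) = 6/7 + 17/35 = 47/35 ≈ 1.3429)
k(c, w) = -16 (k(c, w) = -8*2 = -16)
v = -223/35 (v = -1 - 4*47/35 = -1 - 188/35 = -223/35 ≈ -6.3714)
j(d, A) = -223/35 + d (j(d, A) = d - 223/35 = -223/35 + d)
116*((0*2 - 1) + j(-3, k(-1, -4))) = 116*((0*2 - 1) + (-223/35 - 3)) = 116*((0 - 1) - 328/35) = 116*(-1 - 328/35) = 116*(-363/35) = -42108/35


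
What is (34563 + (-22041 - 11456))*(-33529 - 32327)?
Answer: -70202496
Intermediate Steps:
(34563 + (-22041 - 11456))*(-33529 - 32327) = (34563 - 33497)*(-65856) = 1066*(-65856) = -70202496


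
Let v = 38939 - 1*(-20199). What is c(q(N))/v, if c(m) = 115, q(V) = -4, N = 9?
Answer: 115/59138 ≈ 0.0019446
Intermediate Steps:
v = 59138 (v = 38939 + 20199 = 59138)
c(q(N))/v = 115/59138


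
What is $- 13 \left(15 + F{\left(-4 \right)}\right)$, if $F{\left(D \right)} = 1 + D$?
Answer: $-156$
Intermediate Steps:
$- 13 \left(15 + F{\left(-4 \right)}\right) = - 13 \left(15 + \left(1 - 4\right)\right) = - 13 \left(15 - 3\right) = \left(-13\right) 12 = -156$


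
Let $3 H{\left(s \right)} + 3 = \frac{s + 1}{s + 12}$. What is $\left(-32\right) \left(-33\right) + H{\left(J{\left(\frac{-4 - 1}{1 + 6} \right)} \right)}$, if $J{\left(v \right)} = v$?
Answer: $\frac{250037}{237} \approx 1055.0$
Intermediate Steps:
$H{\left(s \right)} = -1 + \frac{1 + s}{3 \left(12 + s\right)}$ ($H{\left(s \right)} = -1 + \frac{\left(s + 1\right) \frac{1}{s + 12}}{3} = -1 + \frac{\left(1 + s\right) \frac{1}{12 + s}}{3} = -1 + \frac{\frac{1}{12 + s} \left(1 + s\right)}{3} = -1 + \frac{1 + s}{3 \left(12 + s\right)}$)
$\left(-32\right) \left(-33\right) + H{\left(J{\left(\frac{-4 - 1}{1 + 6} \right)} \right)} = \left(-32\right) \left(-33\right) + \frac{-35 - 2 \frac{-4 - 1}{1 + 6}}{3 \left(12 + \frac{-4 - 1}{1 + 6}\right)} = 1056 + \frac{-35 - 2 \left(- \frac{5}{7}\right)}{3 \left(12 - \frac{5}{7}\right)} = 1056 + \frac{-35 - 2 \left(\left(-5\right) \frac{1}{7}\right)}{3 \left(12 - \frac{5}{7}\right)} = 1056 + \frac{-35 - - \frac{10}{7}}{3 \left(12 - \frac{5}{7}\right)} = 1056 + \frac{-35 + \frac{10}{7}}{3 \cdot \frac{79}{7}} = 1056 + \frac{1}{3} \cdot \frac{7}{79} \left(- \frac{235}{7}\right) = 1056 - \frac{235}{237} = \frac{250037}{237}$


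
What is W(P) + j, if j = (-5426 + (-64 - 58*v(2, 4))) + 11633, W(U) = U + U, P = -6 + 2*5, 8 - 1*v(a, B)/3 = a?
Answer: 5107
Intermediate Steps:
v(a, B) = 24 - 3*a
P = 4 (P = -6 + 10 = 4)
W(U) = 2*U
j = 5099 (j = (-5426 + (-64 - 58*(24 - 3*2))) + 11633 = (-5426 + (-64 - 58*(24 - 6))) + 11633 = (-5426 + (-64 - 58*18)) + 11633 = (-5426 + (-64 - 1044)) + 11633 = (-5426 - 1108) + 11633 = -6534 + 11633 = 5099)
W(P) + j = 2*4 + 5099 = 8 + 5099 = 5107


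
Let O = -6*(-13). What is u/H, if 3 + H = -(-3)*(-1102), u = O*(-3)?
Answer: 78/1103 ≈ 0.070716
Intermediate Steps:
O = 78
u = -234 (u = 78*(-3) = -234)
H = -3309 (H = -3 - (-3)*(-1102) = -3 - 3*1102 = -3 - 3306 = -3309)
u/H = -234/(-3309) = -234*(-1/3309) = 78/1103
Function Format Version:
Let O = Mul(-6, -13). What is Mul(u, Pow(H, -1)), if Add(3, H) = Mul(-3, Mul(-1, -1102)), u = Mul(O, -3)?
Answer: Rational(78, 1103) ≈ 0.070716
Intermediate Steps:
O = 78
u = -234 (u = Mul(78, -3) = -234)
H = -3309 (H = Add(-3, Mul(-3, Mul(-1, -1102))) = Add(-3, Mul(-3, 1102)) = Add(-3, -3306) = -3309)
Mul(u, Pow(H, -1)) = Mul(-234, Pow(-3309, -1)) = Mul(-234, Rational(-1, 3309)) = Rational(78, 1103)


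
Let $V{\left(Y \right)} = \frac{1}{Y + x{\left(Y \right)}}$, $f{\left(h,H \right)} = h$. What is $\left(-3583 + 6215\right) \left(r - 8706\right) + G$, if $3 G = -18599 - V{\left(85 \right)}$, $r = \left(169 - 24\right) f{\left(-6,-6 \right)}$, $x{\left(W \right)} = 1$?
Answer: $- \frac{6504239771}{258} \approx -2.521 \cdot 10^{7}$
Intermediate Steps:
$r = -870$ ($r = \left(169 - 24\right) \left(-6\right) = 145 \left(-6\right) = -870$)
$V{\left(Y \right)} = \frac{1}{1 + Y}$ ($V{\left(Y \right)} = \frac{1}{Y + 1} = \frac{1}{1 + Y}$)
$G = - \frac{1599515}{258}$ ($G = \frac{-18599 - \frac{1}{1 + 85}}{3} = \frac{-18599 - \frac{1}{86}}{3} = \frac{1}{3} \left(- \frac{1599515}{86}\right) = - \frac{1599515}{258} \approx -6199.7$)
$\left(-3583 + 6215\right) \left(r - 8706\right) + G = \left(-3583 + 6215\right) \left(-870 - 8706\right) - \frac{1599515}{258} = 2632 \left(-9576\right) - \frac{1599515}{258} = -25204032 - \frac{1599515}{258} = - \frac{6504239771}{258}$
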